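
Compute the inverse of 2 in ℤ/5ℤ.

gcd(5, 2) = 1.
By Bézout, 2·(-2) + 5·(1) = 1.
So 2·-2 ≡ 1 (mod 5), and -2 mod 5 = 3.

3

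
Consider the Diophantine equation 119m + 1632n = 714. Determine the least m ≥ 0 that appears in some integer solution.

gcd(1632, 119):
  1632 = 13×119 + 85
  119 = 1×85 + 34
  85 = 2×34 + 17
  34 = 2×17
so gcd(1632, 119) = 17.
17 divides 714, so solutions exist.
Back-substitute for Bézout coefficients:
  17 = 85 - 2×34
  ... = 119×(-41) + 1632×(3)
Scale by 714/17 = 42: (m₀, n₀) = (-1722, 126).
General solution: m = -1722 + 96t, n = 126 - 7t for integer t.
m ≥ 0: smallest is -1722 mod 96 = 6 (at t = 18), with n = 0.

6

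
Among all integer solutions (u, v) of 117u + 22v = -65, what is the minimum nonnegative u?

gcd(117, 22) = 1  (117 = 5*22 + 7, 22 = 3*7 + 1, 7 = 7*1).
1 divides -65, so solutions exist.
Back-substituting, 117*(-3) + 22*(16) = 1.
Scale by -65/1 = -65: (u₀, v₀) = (195, -1040).
General solution: u = 195 + 22t, v = -1040 - 117t for integer t.
u ≥ 0: smallest is 195 mod 22 = 19 (at t = -8), with v = -104.

19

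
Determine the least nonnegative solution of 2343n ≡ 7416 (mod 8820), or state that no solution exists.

1332

gcd(8820, 2343) = 3  (8820 = 3×2343 + 1791, 2343 = 1×1791 + 552, 1791 = 3×552 + 135, 552 = 4×135 + 12, 135 = 11×12 + 3, 12 = 4×3).
3 divides 7416, so solutions exist.
Back-substituting, 2343×(-719) + 8820×(191) = 3.
So 2343×(-719) ≡ 3 (mod 8820); multiply by 2472: n ≡ -1777368 (mod 2940).
Smallest nonnegative: n = -1777368 mod 2940 = 1332.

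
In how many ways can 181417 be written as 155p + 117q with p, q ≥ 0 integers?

gcd(155, 117) = 1  (155 = 1×117 + 38, 117 = 3×38 + 3, 38 = 12×3 + 2, 3 = 1×2 + 1, 2 = 2×1).
Back-substituting, 155×(-40) + 117×(53) = 1.
Scale by 181417: one solution is (-7256680, 9615101). Reduce p mod 117: (11, 1536).
General: p = 11 + 117t, q = 1536 - 155t.
p ≥ 0 ⇒ t ≥ 0; q ≥ 0 ⇒ t ≤ 9. So t ∈ [0, 9]: 10 solutions.

10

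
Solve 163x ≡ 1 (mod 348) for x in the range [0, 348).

gcd(348, 163):
  348 = 2×163 + 22
  163 = 7×22 + 9
  22 = 2×9 + 4
  9 = 2×4 + 1
  4 = 4×1
so gcd(348, 163) = 1.
Back-substitute for Bézout coefficients:
  1 = 9 - 2×4
  ... = 163×(79) + 348×(-37)
So 163×79 ≡ 1 (mod 348), and 79 mod 348 = 79.

79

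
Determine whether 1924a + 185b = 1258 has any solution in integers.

gcd(1924, 185):
  1924 = 10*185 + 74
  185 = 2*74 + 37
  74 = 2*37
so gcd(1924, 185) = 37.
37 divides 1258, so integer solutions exist.

yes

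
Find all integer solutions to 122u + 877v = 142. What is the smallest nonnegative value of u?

605

gcd(877, 122) = 1.
1 divides 142, so solutions exist.
By Bézout, 122*(381) + 877*(-53) = 1.
Scale by 142/1 = 142: (u₀, v₀) = (54102, -7526).
General solution: u = 54102 + 877t, v = -7526 - 122t for integer t.
u ≥ 0: smallest is 54102 mod 877 = 605 (at t = -61), with v = -84.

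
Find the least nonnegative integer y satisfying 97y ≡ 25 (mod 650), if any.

gcd(650, 97) = 1.
1 divides 25, so solutions exist.
By Bézout, 97*(-67) + 650*(10) = 1.
So 97*(-67) ≡ 1 (mod 650); multiply by 25: y ≡ -1675 (mod 650).
Smallest nonnegative: y = -1675 mod 650 = 275.

275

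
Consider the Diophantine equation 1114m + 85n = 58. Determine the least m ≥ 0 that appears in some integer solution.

82

gcd(1114, 85):
  1114 = 13×85 + 9
  85 = 9×9 + 4
  9 = 2×4 + 1
  4 = 4×1
so gcd(1114, 85) = 1.
1 divides 58, so solutions exist.
Back-substitute for Bézout coefficients:
  1 = 9 - 2×4
  ... = 1114×(19) + 85×(-249)
Scale by 58/1 = 58: (m₀, n₀) = (1102, -14442).
General solution: m = 1102 + 85t, n = -14442 - 1114t for integer t.
m ≥ 0: smallest is 1102 mod 85 = 82 (at t = -12), with n = -1074.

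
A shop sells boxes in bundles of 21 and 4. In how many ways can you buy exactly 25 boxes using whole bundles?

Need nonnegative integers with 21j + 4k = 25.
gcd(21, 4) = 1, and 21·(1) + 4·(-5) = 1.
So (j₀, k₀) = (25, -125); general j = 25 + 4t, k = -125 - 21t.
j ≥ 0 ⇒ t ≥ -6; k ≥ 0 ⇒ t ≤ -6. That's 1 value of t.

1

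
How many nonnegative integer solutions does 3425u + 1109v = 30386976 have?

8

gcd(3425, 1109) = 1  (3425 = 3*1109 + 98, 1109 = 11*98 + 31, 98 = 3*31 + 5, 31 = 6*5 + 1, 5 = 5*1).
Back-substituting, 3425*(-215) + 1109*(664) = 1.
Scale by 30386976: one solution is (-6533199840, 20176952064). Reduce u mod 1109: (117, 27039).
General: u = 117 + 1109t, v = 27039 - 3425t.
u ≥ 0 ⇒ t ≥ 0; v ≥ 0 ⇒ t ≤ 7. So t ∈ [0, 7]: 8 solutions.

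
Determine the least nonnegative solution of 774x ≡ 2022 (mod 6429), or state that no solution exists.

gcd(6429, 774) = 3.
3 divides 2022, so solutions exist.
By Bézout, 774·(-407) + 6429·(49) = 3.
So 774·(-407) ≡ 3 (mod 6429); multiply by 674: x ≡ -274318 (mod 2143).
Smallest nonnegative: x = -274318 mod 2143 = 2129.

2129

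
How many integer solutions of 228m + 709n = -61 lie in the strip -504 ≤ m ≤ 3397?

6

gcd(709, 228) = 1  (709 = 3×228 + 25, 228 = 9×25 + 3, 25 = 8×3 + 1, 3 = 3×1).
Back-substituting, 228×(-227) + 709×(73) = 1.
Scale by -61: particular solution (13847, -4453); reduce m mod 709: (376, -121).
General solution: m = 376 + 709t, n = -121 - 228t for integer t.
-504 ≤ 376 + 709t ≤ 3397 gives t ∈ [-1, 4], which is 6 values.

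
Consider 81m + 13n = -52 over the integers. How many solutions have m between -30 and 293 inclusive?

25

gcd(81, 13):
  81 = 6*13 + 3
  13 = 4*3 + 1
  3 = 3*1
so gcd(81, 13) = 1.
Back-substitute for Bézout coefficients:
  1 = 13 - 4*3
  ... = 81*(-4) + 13*(25)
Scale by -52: particular solution (208, -1300); reduce m mod 13: (0, -4).
General solution: m = 0 + 13t, n = -4 - 81t for integer t.
-30 ≤ 0 + 13t ≤ 293 gives t ∈ [-2, 22], which is 25 values.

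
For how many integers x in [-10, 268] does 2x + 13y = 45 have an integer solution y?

gcd(13, 2) = 1  (13 = 6×2 + 1, 2 = 2×1).
Back-substituting, 2×(-6) + 13×(1) = 1.
Scale by 45: particular solution (-270, 45); reduce x mod 13: (3, 3).
General solution: x = 3 + 13t, y = 3 - 2t for integer t.
-10 ≤ 3 + 13t ≤ 268 gives t ∈ [-1, 20], which is 22 values.

22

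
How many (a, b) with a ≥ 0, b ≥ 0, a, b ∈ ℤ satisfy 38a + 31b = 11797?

10

gcd(38, 31):
  38 = 1*31 + 7
  31 = 4*7 + 3
  7 = 2*3 + 1
  3 = 3*1
so gcd(38, 31) = 1.
Back-substitute for Bézout coefficients:
  1 = 7 - 2*3
  ... = 38*(9) + 31*(-11)
Scale by 11797: one solution is (106173, -129767). Reduce a mod 31: (29, 345).
General: a = 29 + 31t, b = 345 - 38t.
a ≥ 0 ⇒ t ≥ 0; b ≥ 0 ⇒ t ≤ 9. So t ∈ [0, 9]: 10 solutions.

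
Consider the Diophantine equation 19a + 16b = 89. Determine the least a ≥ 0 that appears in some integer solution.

gcd(19, 16) = 1.
1 divides 89, so solutions exist.
By Bézout, 19×(-5) + 16×(6) = 1.
Scale by 89/1 = 89: (a₀, b₀) = (-445, 534).
General solution: a = -445 + 16t, b = 534 - 19t for integer t.
a ≥ 0: smallest is -445 mod 16 = 3 (at t = 28), with b = 2.

3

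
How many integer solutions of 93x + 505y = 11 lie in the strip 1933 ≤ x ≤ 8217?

13

gcd(505, 93):
  505 = 5×93 + 40
  93 = 2×40 + 13
  40 = 3×13 + 1
  13 = 13×1
so gcd(505, 93) = 1.
Back-substitute for Bézout coefficients:
  1 = 40 - 3×13
  ... = 93×(-38) + 505×(7)
Scale by 11: particular solution (-418, 77); reduce x mod 505: (87, -16).
General solution: x = 87 + 505t, y = -16 - 93t for integer t.
1933 ≤ 87 + 505t ≤ 8217 gives t ∈ [4, 16], which is 13 values.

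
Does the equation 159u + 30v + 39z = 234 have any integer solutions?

gcd(159, 30) = 3  (159 = 5*30 + 9, 30 = 3*9 + 3, 9 = 3*3).
gcd(3, 39) = 3.
3 divides 234, so integer solutions exist.

yes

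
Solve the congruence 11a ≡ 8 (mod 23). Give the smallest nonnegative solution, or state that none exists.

7

gcd(23, 11) = 1  (23 = 2*11 + 1, 11 = 11*1).
1 divides 8, so solutions exist.
Back-substituting, 11*(-2) + 23*(1) = 1.
So 11*(-2) ≡ 1 (mod 23); multiply by 8: a ≡ -16 (mod 23).
Smallest nonnegative: a = -16 mod 23 = 7.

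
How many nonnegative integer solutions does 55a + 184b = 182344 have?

19

gcd(184, 55) = 1.
By Bézout, 55×(87) + 184×(-26) = 1.
One solution: (0, 991).
General: a = 0 + 184t, b = 991 - 55t.
a ≥ 0 ⇒ t ≥ 0; b ≥ 0 ⇒ t ≤ 18. So t ∈ [0, 18]: 19 solutions.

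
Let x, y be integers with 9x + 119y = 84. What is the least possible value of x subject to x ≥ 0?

gcd(119, 9) = 1.
1 divides 84, so solutions exist.
By Bézout, 9·(53) + 119·(-4) = 1.
Scale by 84/1 = 84: (x₀, y₀) = (4452, -336).
General solution: x = 4452 + 119t, y = -336 - 9t for integer t.
x ≥ 0: smallest is 4452 mod 119 = 49 (at t = -37), with y = -3.

49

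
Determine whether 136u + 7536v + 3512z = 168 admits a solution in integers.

gcd(7536, 136) = 8  (7536 = 55*136 + 56, 136 = 2*56 + 24, 56 = 2*24 + 8, 24 = 3*8).
gcd(8, 3512) = 8.
8 divides 168, so integer solutions exist.

yes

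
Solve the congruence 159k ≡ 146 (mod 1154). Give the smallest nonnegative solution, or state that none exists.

gcd(1154, 159) = 1.
1 divides 146, so solutions exist.
By Bézout, 159*(225) + 1154*(-31) = 1.
So 159*(225) ≡ 1 (mod 1154); multiply by 146: k ≡ 32850 (mod 1154).
Smallest nonnegative: k = 32850 mod 1154 = 538.

538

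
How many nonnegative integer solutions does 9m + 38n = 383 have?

1

gcd(38, 9) = 1.
By Bézout, 9×(17) + 38×(-4) = 1.
One solution: (13, 7).
General: m = 13 + 38t, n = 7 - 9t.
m ≥ 0 ⇒ t ≥ 0; n ≥ 0 ⇒ t ≤ 0. So t ∈ [0, 0]: 1 solution.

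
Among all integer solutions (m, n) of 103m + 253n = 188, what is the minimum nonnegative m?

245

gcd(253, 103) = 1  (253 = 2×103 + 47, 103 = 2×47 + 9, 47 = 5×9 + 2, 9 = 4×2 + 1, 2 = 2×1).
1 divides 188, so solutions exist.
Back-substituting, 103×(113) + 253×(-46) = 1.
Scale by 188/1 = 188: (m₀, n₀) = (21244, -8648).
General solution: m = 21244 + 253t, n = -8648 - 103t for integer t.
m ≥ 0: smallest is 21244 mod 253 = 245 (at t = -83), with n = -99.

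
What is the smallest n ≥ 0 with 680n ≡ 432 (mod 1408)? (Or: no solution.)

158

gcd(1408, 680):
  1408 = 2*680 + 48
  680 = 14*48 + 8
  48 = 6*8
so gcd(1408, 680) = 8.
8 divides 432, so solutions exist.
Back-substitute for Bézout coefficients:
  8 = 680 - 14*48
  ... = 680*(29) + 1408*(-14)
So 680*(29) ≡ 8 (mod 1408); multiply by 54: n ≡ 1566 (mod 176).
Smallest nonnegative: n = 1566 mod 176 = 158.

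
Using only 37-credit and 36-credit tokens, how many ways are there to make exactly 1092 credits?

1

Need nonnegative integers with 37j + 36k = 1092.
gcd(37, 36) = 1, and 37·(1) + 36·(-1) = 1.
So (j₀, k₀) = (1092, -1092); general j = 1092 + 36t, k = -1092 - 37t.
j ≥ 0 ⇒ t ≥ -30; k ≥ 0 ⇒ t ≤ -30. That's 1 value of t.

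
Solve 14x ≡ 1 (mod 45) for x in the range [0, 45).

29

gcd(45, 14) = 1.
By Bézout, 14*(-16) + 45*(5) = 1.
So 14*-16 ≡ 1 (mod 45), and -16 mod 45 = 29.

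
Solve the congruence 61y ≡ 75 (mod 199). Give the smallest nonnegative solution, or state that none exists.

gcd(199, 61) = 1  (199 = 3·61 + 16, 61 = 3·16 + 13, 16 = 1·13 + 3, 13 = 4·3 + 1, 3 = 3·1).
1 divides 75, so solutions exist.
Back-substituting, 61·(62) + 199·(-19) = 1.
So 61·(62) ≡ 1 (mod 199); multiply by 75: y ≡ 4650 (mod 199).
Smallest nonnegative: y = 4650 mod 199 = 73.

73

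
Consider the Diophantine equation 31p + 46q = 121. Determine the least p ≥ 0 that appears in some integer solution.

gcd(46, 31) = 1.
1 divides 121, so solutions exist.
By Bézout, 31·(3) + 46·(-2) = 1.
Scale by 121/1 = 121: (p₀, q₀) = (363, -242).
General solution: p = 363 + 46t, q = -242 - 31t for integer t.
p ≥ 0: smallest is 363 mod 46 = 41 (at t = -7), with q = -25.

41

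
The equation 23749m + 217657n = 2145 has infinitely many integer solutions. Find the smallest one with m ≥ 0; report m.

19393

gcd(217657, 23749):
  217657 = 9×23749 + 3916
  23749 = 6×3916 + 253
  3916 = 15×253 + 121
  253 = 2×121 + 11
  121 = 11×11
so gcd(217657, 23749) = 11.
11 divides 2145, so solutions exist.
Back-substitute for Bézout coefficients:
  11 = 253 - 2×121
  ... = 23749×(1723) + 217657×(-188)
Scale by 2145/11 = 195: (m₀, n₀) = (335985, -36660).
General solution: m = 335985 + 19787t, n = -36660 - 2159t for integer t.
m ≥ 0: smallest is 335985 mod 19787 = 19393 (at t = -16), with n = -2116.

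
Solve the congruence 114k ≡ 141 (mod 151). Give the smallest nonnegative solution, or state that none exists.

37

gcd(151, 114):
  151 = 1×114 + 37
  114 = 3×37 + 3
  37 = 12×3 + 1
  3 = 3×1
so gcd(151, 114) = 1.
1 divides 141, so solutions exist.
Back-substitute for Bézout coefficients:
  1 = 37 - 12×3
  ... = 114×(-49) + 151×(37)
So 114×(-49) ≡ 1 (mod 151); multiply by 141: k ≡ -6909 (mod 151).
Smallest nonnegative: k = -6909 mod 151 = 37.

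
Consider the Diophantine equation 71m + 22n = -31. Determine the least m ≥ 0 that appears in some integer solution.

gcd(71, 22):
  71 = 3×22 + 5
  22 = 4×5 + 2
  5 = 2×2 + 1
  2 = 2×1
so gcd(71, 22) = 1.
1 divides -31, so solutions exist.
Back-substitute for Bézout coefficients:
  1 = 5 - 2×2
  ... = 71×(9) + 22×(-29)
Scale by -31/1 = -31: (m₀, n₀) = (-279, 899).
General solution: m = -279 + 22t, n = 899 - 71t for integer t.
m ≥ 0: smallest is -279 mod 22 = 7 (at t = 13), with n = -24.

7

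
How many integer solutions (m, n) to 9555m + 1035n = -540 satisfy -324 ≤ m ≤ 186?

7

gcd(9555, 1035):
  9555 = 9·1035 + 240
  1035 = 4·240 + 75
  240 = 3·75 + 15
  75 = 5·15
so gcd(9555, 1035) = 15.
Back-substitute for Bézout coefficients:
  15 = 240 - 3·75
  ... = 9555·(13) + 1035·(-120)
Scale by -36: particular solution (-468, 4320); reduce m mod 69: (15, -139).
General solution: m = 15 + 69t, n = -139 - 637t for integer t.
-324 ≤ 15 + 69t ≤ 186 gives t ∈ [-4, 2], which is 7 values.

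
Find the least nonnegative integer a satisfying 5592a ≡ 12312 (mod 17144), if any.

1437

gcd(17144, 5592):
  17144 = 3*5592 + 368
  5592 = 15*368 + 72
  368 = 5*72 + 8
  72 = 9*8
so gcd(17144, 5592) = 8.
8 divides 12312, so solutions exist.
Back-substitute for Bézout coefficients:
  8 = 368 - 5*72
  ... = 5592*(-233) + 17144*(76)
So 5592*(-233) ≡ 8 (mod 17144); multiply by 1539: a ≡ -358587 (mod 2143).
Smallest nonnegative: a = -358587 mod 2143 = 1437.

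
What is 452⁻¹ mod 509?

gcd(509, 452) = 1.
By Bézout, 452·(125) + 509·(-111) = 1.
So 452·125 ≡ 1 (mod 509), and 125 mod 509 = 125.

125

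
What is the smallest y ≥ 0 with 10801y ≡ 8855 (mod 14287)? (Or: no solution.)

1936

gcd(14287, 10801) = 7.
7 divides 8855, so solutions exist.
By Bézout, 10801·(250) + 14287·(-189) = 7.
So 10801·(250) ≡ 7 (mod 14287); multiply by 1265: y ≡ 316250 (mod 2041).
Smallest nonnegative: y = 316250 mod 2041 = 1936.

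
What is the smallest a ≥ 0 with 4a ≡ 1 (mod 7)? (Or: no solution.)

2

gcd(7, 4) = 1.
1 divides 1, so solutions exist.
By Bézout, 4·(2) + 7·(-1) = 1.
So 4·(2) ≡ 1 (mod 7); multiply by 1: a ≡ 2 (mod 7).
Smallest nonnegative: a = 2 mod 7 = 2.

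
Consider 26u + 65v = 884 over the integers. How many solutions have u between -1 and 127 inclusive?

gcd(65, 26):
  65 = 2*26 + 13
  26 = 2*13
so gcd(65, 26) = 13.
Back-substitute for Bézout coefficients:
  13 = 65 - 2*26
  ... = 26*(-2) + 65*(1)
Scale by 68: particular solution (-136, 68); reduce u mod 5: (4, 12).
General solution: u = 4 + 5t, v = 12 - 2t for integer t.
-1 ≤ 4 + 5t ≤ 127 gives t ∈ [-1, 24], which is 26 values.

26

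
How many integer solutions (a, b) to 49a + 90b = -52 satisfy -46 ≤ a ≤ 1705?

gcd(90, 49) = 1  (90 = 1*49 + 41, 49 = 1*41 + 8, 41 = 5*8 + 1, 8 = 8*1).
Back-substituting, 49*(-11) + 90*(6) = 1.
Scale by -52: particular solution (572, -312); reduce a mod 90: (32, -18).
General solution: a = 32 + 90t, b = -18 - 49t for integer t.
-46 ≤ 32 + 90t ≤ 1705 gives t ∈ [0, 18], which is 19 values.

19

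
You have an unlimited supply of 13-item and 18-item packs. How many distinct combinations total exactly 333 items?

Need nonnegative integers with 13j + 18k = 333.
gcd(13, 18) = 1, and 13·(7) + 18·(-5) = 1.
So (j₀, k₀) = (2331, -1665); general j = 2331 + 18t, k = -1665 - 13t.
j ≥ 0 ⇒ t ≥ -129; k ≥ 0 ⇒ t ≤ -129. That's 1 value of t.

1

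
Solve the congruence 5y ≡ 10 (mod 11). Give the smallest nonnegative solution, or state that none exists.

2

gcd(11, 5) = 1  (11 = 2·5 + 1, 5 = 5·1).
1 divides 10, so solutions exist.
Back-substituting, 5·(-2) + 11·(1) = 1.
So 5·(-2) ≡ 1 (mod 11); multiply by 10: y ≡ -20 (mod 11).
Smallest nonnegative: y = -20 mod 11 = 2.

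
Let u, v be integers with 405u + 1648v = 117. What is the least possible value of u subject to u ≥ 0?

gcd(1648, 405):
  1648 = 4*405 + 28
  405 = 14*28 + 13
  28 = 2*13 + 2
  13 = 6*2 + 1
  2 = 2*1
so gcd(1648, 405) = 1.
1 divides 117, so solutions exist.
Back-substitute for Bézout coefficients:
  1 = 13 - 6*2
  ... = 405*(765) + 1648*(-188)
Scale by 117/1 = 117: (u₀, v₀) = (89505, -21996).
General solution: u = 89505 + 1648t, v = -21996 - 405t for integer t.
u ≥ 0: smallest is 89505 mod 1648 = 513 (at t = -54), with v = -126.

513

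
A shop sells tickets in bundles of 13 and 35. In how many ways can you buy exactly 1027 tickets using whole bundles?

3

Need nonnegative integers with 13j + 35k = 1027.
gcd(13, 35) = 1, and 13·(-8) + 35·(3) = 1.
So (j₀, k₀) = (-8216, 3081); general j = -8216 + 35t, k = 3081 - 13t.
j ≥ 0 ⇒ t ≥ 235; k ≥ 0 ⇒ t ≤ 237. That's 3 values of t.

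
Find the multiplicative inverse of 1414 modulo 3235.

2464

gcd(3235, 1414) = 1.
By Bézout, 1414·(-771) + 3235·(337) = 1.
So 1414·-771 ≡ 1 (mod 3235), and -771 mod 3235 = 2464.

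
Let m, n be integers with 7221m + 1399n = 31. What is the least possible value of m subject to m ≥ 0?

gcd(7221, 1399) = 1  (7221 = 5×1399 + 226, 1399 = 6×226 + 43, 226 = 5×43 + 11, 43 = 3×11 + 10, 11 = 1×10 + 1, 10 = 10×1).
1 divides 31, so solutions exist.
Back-substituting, 7221×(130) + 1399×(-671) = 1.
Scale by 31/1 = 31: (m₀, n₀) = (4030, -20801).
General solution: m = 4030 + 1399t, n = -20801 - 7221t for integer t.
m ≥ 0: smallest is 4030 mod 1399 = 1232 (at t = -2), with n = -6359.

1232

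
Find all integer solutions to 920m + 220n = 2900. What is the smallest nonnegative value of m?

1

gcd(920, 220):
  920 = 4·220 + 40
  220 = 5·40 + 20
  40 = 2·20
so gcd(920, 220) = 20.
20 divides 2900, so solutions exist.
Back-substitute for Bézout coefficients:
  20 = 220 - 5·40
  ... = 920·(-5) + 220·(21)
Scale by 2900/20 = 145: (m₀, n₀) = (-725, 3045).
General solution: m = -725 + 11t, n = 3045 - 46t for integer t.
m ≥ 0: smallest is -725 mod 11 = 1 (at t = 66), with n = 9.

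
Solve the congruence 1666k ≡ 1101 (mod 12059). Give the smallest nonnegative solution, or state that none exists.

gcd(12059, 1666) = 1  (12059 = 7×1666 + 397, 1666 = 4×397 + 78, 397 = 5×78 + 7, 78 = 11×7 + 1, 7 = 7×1).
1 divides 1101, so solutions exist.
Back-substituting, 1666×(1701) + 12059×(-235) = 1.
So 1666×(1701) ≡ 1 (mod 12059); multiply by 1101: k ≡ 1872801 (mod 12059).
Smallest nonnegative: k = 1872801 mod 12059 = 3656.

3656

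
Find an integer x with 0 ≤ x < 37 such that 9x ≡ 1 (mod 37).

33

gcd(37, 9):
  37 = 4×9 + 1
  9 = 9×1
so gcd(37, 9) = 1.
Back-substitute for Bézout coefficients:
  1 = 37 - 4×9
  ... = 9×(-4) + 37×(1)
So 9×-4 ≡ 1 (mod 37), and -4 mod 37 = 33.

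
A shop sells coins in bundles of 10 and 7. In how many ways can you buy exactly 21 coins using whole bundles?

1

Need nonnegative integers with 10j + 7k = 21.
gcd(10, 7) = 1, and 10·(-2) + 7·(3) = 1.
So (j₀, k₀) = (-42, 63); general j = -42 + 7t, k = 63 - 10t.
j ≥ 0 ⇒ t ≥ 6; k ≥ 0 ⇒ t ≤ 6. That's 1 value of t.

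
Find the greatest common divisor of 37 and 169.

gcd(169, 37):
  169 = 4·37 + 21
  37 = 1·21 + 16
  21 = 1·16 + 5
  16 = 3·5 + 1
  5 = 5·1
so gcd(169, 37) = 1.

1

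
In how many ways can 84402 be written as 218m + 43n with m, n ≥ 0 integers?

9

gcd(218, 43) = 1  (218 = 5*43 + 3, 43 = 14*3 + 1, 3 = 3*1).
Back-substituting, 218*(-14) + 43*(71) = 1.
Scale by 84402: one solution is (-1181628, 5992542). Reduce m mod 43: (12, 1902).
General: m = 12 + 43t, n = 1902 - 218t.
m ≥ 0 ⇒ t ≥ 0; n ≥ 0 ⇒ t ≤ 8. So t ∈ [0, 8]: 9 solutions.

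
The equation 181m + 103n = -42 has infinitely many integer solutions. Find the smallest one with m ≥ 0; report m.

47

gcd(181, 103) = 1  (181 = 1·103 + 78, 103 = 1·78 + 25, 78 = 3·25 + 3, 25 = 8·3 + 1, 3 = 3·1).
1 divides -42, so solutions exist.
Back-substituting, 181·(-33) + 103·(58) = 1.
Scale by -42/1 = -42: (m₀, n₀) = (1386, -2436).
General solution: m = 1386 + 103t, n = -2436 - 181t for integer t.
m ≥ 0: smallest is 1386 mod 103 = 47 (at t = -13), with n = -83.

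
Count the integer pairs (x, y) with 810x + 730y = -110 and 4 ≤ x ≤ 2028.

gcd(810, 730) = 10.
By Bézout, 810·(-9) + 730·(10) = 10.
Particular solution: (26, -29).
General solution: x = 26 + 73t, y = -29 - 81t for integer t.
4 ≤ 26 + 73t ≤ 2028 gives t ∈ [0, 27], which is 28 values.

28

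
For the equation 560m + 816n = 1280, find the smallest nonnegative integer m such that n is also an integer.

gcd(816, 560):
  816 = 1×560 + 256
  560 = 2×256 + 48
  256 = 5×48 + 16
  48 = 3×16
so gcd(816, 560) = 16.
16 divides 1280, so solutions exist.
Back-substitute for Bézout coefficients:
  16 = 256 - 5×48
  ... = 560×(-16) + 816×(11)
Scale by 1280/16 = 80: (m₀, n₀) = (-1280, 880).
General solution: m = -1280 + 51t, n = 880 - 35t for integer t.
m ≥ 0: smallest is -1280 mod 51 = 46 (at t = 26), with n = -30.

46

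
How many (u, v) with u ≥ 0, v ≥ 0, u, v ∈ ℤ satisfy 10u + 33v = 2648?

gcd(33, 10) = 1  (33 = 3·10 + 3, 10 = 3·3 + 1, 3 = 3·1).
Back-substituting, 10·(10) + 33·(-3) = 1.
Scale by 2648: one solution is (26480, -7944). Reduce u mod 33: (14, 76).
General: u = 14 + 33t, v = 76 - 10t.
u ≥ 0 ⇒ t ≥ 0; v ≥ 0 ⇒ t ≤ 7. So t ∈ [0, 7]: 8 solutions.

8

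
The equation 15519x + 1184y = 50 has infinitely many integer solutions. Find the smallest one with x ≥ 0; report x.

gcd(15519, 1184) = 1  (15519 = 13·1184 + 127, 1184 = 9·127 + 41, 127 = 3·41 + 4, 41 = 10·4 + 1, 4 = 4·1).
1 divides 50, so solutions exist.
Back-substituting, 15519·(-289) + 1184·(3788) = 1.
Scale by 50/1 = 50: (x₀, y₀) = (-14450, 189400).
General solution: x = -14450 + 1184t, y = 189400 - 15519t for integer t.
x ≥ 0: smallest is -14450 mod 1184 = 942 (at t = 13), with y = -12347.

942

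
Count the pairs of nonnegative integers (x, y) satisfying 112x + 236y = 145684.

gcd(236, 112):
  236 = 2×112 + 12
  112 = 9×12 + 4
  12 = 3×4
so gcd(236, 112) = 4.
Back-substitute for Bézout coefficients:
  4 = 112 - 9×12
  ... = 112×(19) + 236×(-9)
Scale by 36421: one solution is (691999, -327789). Reduce x mod 59: (47, 595).
General: x = 47 + 59t, y = 595 - 28t.
x ≥ 0 ⇒ t ≥ 0; y ≥ 0 ⇒ t ≤ 21. So t ∈ [0, 21]: 22 solutions.

22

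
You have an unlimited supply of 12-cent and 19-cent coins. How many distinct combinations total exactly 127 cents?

Need nonnegative integers with 12j + 19k = 127.
gcd(12, 19) = 1, and 12·(8) + 19·(-5) = 1.
So (j₀, k₀) = (1016, -635); general j = 1016 + 19t, k = -635 - 12t.
j ≥ 0 ⇒ t ≥ -53; k ≥ 0 ⇒ t ≤ -53. That's 1 value of t.

1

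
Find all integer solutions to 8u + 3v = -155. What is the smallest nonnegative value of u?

2

gcd(8, 3):
  8 = 2×3 + 2
  3 = 1×2 + 1
  2 = 2×1
so gcd(8, 3) = 1.
1 divides -155, so solutions exist.
Back-substitute for Bézout coefficients:
  1 = 3 - 1×2
  ... = 8×(-1) + 3×(3)
Scale by -155/1 = -155: (u₀, v₀) = (155, -465).
General solution: u = 155 + 3t, v = -465 - 8t for integer t.
u ≥ 0: smallest is 155 mod 3 = 2 (at t = -51), with v = -57.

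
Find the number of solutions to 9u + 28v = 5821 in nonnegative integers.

gcd(28, 9) = 1  (28 = 3*9 + 1, 9 = 9*1).
Back-substituting, 9*(-3) + 28*(1) = 1.
Scale by 5821: one solution is (-17463, 5821). Reduce u mod 28: (9, 205).
General: u = 9 + 28t, v = 205 - 9t.
u ≥ 0 ⇒ t ≥ 0; v ≥ 0 ⇒ t ≤ 22. So t ∈ [0, 22]: 23 solutions.

23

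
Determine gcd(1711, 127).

gcd(1711, 127):
  1711 = 13×127 + 60
  127 = 2×60 + 7
  60 = 8×7 + 4
  7 = 1×4 + 3
  4 = 1×3 + 1
  3 = 3×1
so gcd(1711, 127) = 1.

1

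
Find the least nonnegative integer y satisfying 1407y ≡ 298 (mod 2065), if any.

no solution

gcd(2065, 1407) = 7.
7 does not divide 298, so the congruence has no solution.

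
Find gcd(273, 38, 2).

gcd(273, 38) = 1  (273 = 7*38 + 7, 38 = 5*7 + 3, 7 = 2*3 + 1, 3 = 3*1).
gcd(1, 2) = 1.

1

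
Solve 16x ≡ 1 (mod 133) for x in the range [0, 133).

25

gcd(133, 16) = 1  (133 = 8·16 + 5, 16 = 3·5 + 1, 5 = 5·1).
Back-substituting, 16·(25) + 133·(-3) = 1.
So 16·25 ≡ 1 (mod 133), and 25 mod 133 = 25.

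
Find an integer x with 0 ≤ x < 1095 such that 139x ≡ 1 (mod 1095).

709

gcd(1095, 139) = 1  (1095 = 7·139 + 122, 139 = 1·122 + 17, 122 = 7·17 + 3, 17 = 5·3 + 2, 3 = 1·2 + 1, 2 = 2·1).
Back-substituting, 139·(-386) + 1095·(49) = 1.
So 139·-386 ≡ 1 (mod 1095), and -386 mod 1095 = 709.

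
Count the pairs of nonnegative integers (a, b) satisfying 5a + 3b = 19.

1

gcd(5, 3) = 1.
By Bézout, 5*(-1) + 3*(2) = 1.
One solution: (2, 3).
General: a = 2 + 3t, b = 3 - 5t.
a ≥ 0 ⇒ t ≥ 0; b ≥ 0 ⇒ t ≤ 0. So t ∈ [0, 0]: 1 solution.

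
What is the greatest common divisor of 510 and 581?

gcd(581, 510):
  581 = 1×510 + 71
  510 = 7×71 + 13
  71 = 5×13 + 6
  13 = 2×6 + 1
  6 = 6×1
so gcd(581, 510) = 1.

1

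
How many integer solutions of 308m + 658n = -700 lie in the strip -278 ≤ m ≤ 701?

gcd(658, 308) = 14.
By Bézout, 308*(15) + 658*(-7) = 14.
Particular solution: (2, -2).
General solution: m = 2 + 47t, n = -2 - 22t for integer t.
-278 ≤ 2 + 47t ≤ 701 gives t ∈ [-5, 14], which is 20 values.

20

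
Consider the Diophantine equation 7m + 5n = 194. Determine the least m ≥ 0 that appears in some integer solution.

gcd(7, 5):
  7 = 1*5 + 2
  5 = 2*2 + 1
  2 = 2*1
so gcd(7, 5) = 1.
1 divides 194, so solutions exist.
Back-substitute for Bézout coefficients:
  1 = 5 - 2*2
  ... = 7*(-2) + 5*(3)
Scale by 194/1 = 194: (m₀, n₀) = (-388, 582).
General solution: m = -388 + 5t, n = 582 - 7t for integer t.
m ≥ 0: smallest is -388 mod 5 = 2 (at t = 78), with n = 36.

2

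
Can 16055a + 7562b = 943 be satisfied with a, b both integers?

gcd(16055, 7562) = 19  (16055 = 2·7562 + 931, 7562 = 8·931 + 114, 931 = 8·114 + 19, 114 = 6·19).
19 does not divide 943 (remainder 12), so no integer solutions.

no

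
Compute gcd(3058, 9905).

gcd(9905, 3058):
  9905 = 3×3058 + 731
  3058 = 4×731 + 134
  731 = 5×134 + 61
  134 = 2×61 + 12
  61 = 5×12 + 1
  12 = 12×1
so gcd(9905, 3058) = 1.

1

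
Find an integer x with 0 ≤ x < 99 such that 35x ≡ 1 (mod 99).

17

gcd(99, 35) = 1  (99 = 2·35 + 29, 35 = 1·29 + 6, 29 = 4·6 + 5, 6 = 1·5 + 1, 5 = 5·1).
Back-substituting, 35·(17) + 99·(-6) = 1.
So 35·17 ≡ 1 (mod 99), and 17 mod 99 = 17.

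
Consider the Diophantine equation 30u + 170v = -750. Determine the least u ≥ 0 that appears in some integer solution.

gcd(170, 30):
  170 = 5×30 + 20
  30 = 1×20 + 10
  20 = 2×10
so gcd(170, 30) = 10.
10 divides -750, so solutions exist.
Back-substitute for Bézout coefficients:
  10 = 30 - 1×20
  ... = 30×(6) + 170×(-1)
Scale by -750/10 = -75: (u₀, v₀) = (-450, 75).
General solution: u = -450 + 17t, v = 75 - 3t for integer t.
u ≥ 0: smallest is -450 mod 17 = 9 (at t = 27), with v = -6.

9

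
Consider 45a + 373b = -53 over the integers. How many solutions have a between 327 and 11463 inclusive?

30

gcd(373, 45) = 1  (373 = 8*45 + 13, 45 = 3*13 + 6, 13 = 2*6 + 1, 6 = 6*1).
Back-substituting, 45*(-58) + 373*(7) = 1.
Scale by -53: particular solution (3074, -371); reduce a mod 373: (90, -11).
General solution: a = 90 + 373t, b = -11 - 45t for integer t.
327 ≤ 90 + 373t ≤ 11463 gives t ∈ [1, 30], which is 30 values.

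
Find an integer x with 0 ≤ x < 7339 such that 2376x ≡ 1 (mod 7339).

gcd(7339, 2376):
  7339 = 3·2376 + 211
  2376 = 11·211 + 55
  211 = 3·55 + 46
  55 = 1·46 + 9
  46 = 5·9 + 1
  9 = 9·1
so gcd(7339, 2376) = 1.
Back-substitute for Bézout coefficients:
  1 = 46 - 5·9
  ... = 2376·(-800) + 7339·(259)
So 2376·-800 ≡ 1 (mod 7339), and -800 mod 7339 = 6539.

6539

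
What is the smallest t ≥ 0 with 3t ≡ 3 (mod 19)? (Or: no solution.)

gcd(19, 3) = 1  (19 = 6·3 + 1, 3 = 3·1).
1 divides 3, so solutions exist.
Back-substituting, 3·(-6) + 19·(1) = 1.
So 3·(-6) ≡ 1 (mod 19); multiply by 3: t ≡ -18 (mod 19).
Smallest nonnegative: t = -18 mod 19 = 1.

1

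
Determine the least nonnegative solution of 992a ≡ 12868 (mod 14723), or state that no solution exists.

13608

gcd(14723, 992):
  14723 = 14×992 + 835
  992 = 1×835 + 157
  835 = 5×157 + 50
  157 = 3×50 + 7
  50 = 7×7 + 1
  7 = 7×1
so gcd(14723, 992) = 1.
1 divides 12868, so solutions exist.
Back-substitute for Bézout coefficients:
  1 = 50 - 7×7
  ... = 992×(-2063) + 14723×(139)
So 992×(-2063) ≡ 1 (mod 14723); multiply by 12868: a ≡ -26546684 (mod 14723).
Smallest nonnegative: a = -26546684 mod 14723 = 13608.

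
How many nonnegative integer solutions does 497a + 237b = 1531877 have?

gcd(497, 237) = 1.
By Bézout, 497×(-103) + 237×(216) = 1.
One solution: (130, 6191).
General: a = 130 + 237t, b = 6191 - 497t.
a ≥ 0 ⇒ t ≥ 0; b ≥ 0 ⇒ t ≤ 12. So t ∈ [0, 12]: 13 solutions.

13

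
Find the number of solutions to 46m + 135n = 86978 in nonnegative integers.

14

gcd(135, 46) = 1.
By Bézout, 46·(-44) + 135·(15) = 1.
One solution: (83, 616).
General: m = 83 + 135t, n = 616 - 46t.
m ≥ 0 ⇒ t ≥ 0; n ≥ 0 ⇒ t ≤ 13. So t ∈ [0, 13]: 14 solutions.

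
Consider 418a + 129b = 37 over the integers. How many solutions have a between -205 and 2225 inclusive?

19

gcd(418, 129) = 1.
By Bézout, 418·(25) + 129·(-81) = 1.
Particular solution: (22, -71).
General solution: a = 22 + 129t, b = -71 - 418t for integer t.
-205 ≤ 22 + 129t ≤ 2225 gives t ∈ [-1, 17], which is 19 values.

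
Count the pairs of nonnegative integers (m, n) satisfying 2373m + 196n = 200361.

gcd(2373, 196):
  2373 = 12*196 + 21
  196 = 9*21 + 7
  21 = 3*7
so gcd(2373, 196) = 7.
Back-substitute for Bézout coefficients:
  7 = 196 - 9*21
  ... = 2373*(-9) + 196*(109)
Scale by 28623: one solution is (-257607, 3119907). Reduce m mod 28: (21, 768).
General: m = 21 + 28t, n = 768 - 339t.
m ≥ 0 ⇒ t ≥ 0; n ≥ 0 ⇒ t ≤ 2. So t ∈ [0, 2]: 3 solutions.

3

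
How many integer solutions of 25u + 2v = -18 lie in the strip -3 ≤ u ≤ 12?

8

gcd(25, 2) = 1.
By Bézout, 25·(1) + 2·(-12) = 1.
Particular solution: (0, -9).
General solution: u = 0 + 2t, v = -9 - 25t for integer t.
-3 ≤ 0 + 2t ≤ 12 gives t ∈ [-1, 6], which is 8 values.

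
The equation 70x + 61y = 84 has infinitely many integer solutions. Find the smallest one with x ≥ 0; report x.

gcd(70, 61) = 1.
1 divides 84, so solutions exist.
By Bézout, 70×(-27) + 61×(31) = 1.
Scale by 84/1 = 84: (x₀, y₀) = (-2268, 2604).
General solution: x = -2268 + 61t, y = 2604 - 70t for integer t.
x ≥ 0: smallest is -2268 mod 61 = 50 (at t = 38), with y = -56.

50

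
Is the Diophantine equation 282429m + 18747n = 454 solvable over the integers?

gcd(282429, 18747) = 9.
9 does not divide 454 (remainder 4), so no integer solutions.

no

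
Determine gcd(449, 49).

gcd(449, 49):
  449 = 9*49 + 8
  49 = 6*8 + 1
  8 = 8*1
so gcd(449, 49) = 1.

1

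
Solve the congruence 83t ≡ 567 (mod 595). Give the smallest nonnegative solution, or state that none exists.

14

gcd(595, 83):
  595 = 7*83 + 14
  83 = 5*14 + 13
  14 = 1*13 + 1
  13 = 13*1
so gcd(595, 83) = 1.
1 divides 567, so solutions exist.
Back-substitute for Bézout coefficients:
  1 = 14 - 1*13
  ... = 83*(-43) + 595*(6)
So 83*(-43) ≡ 1 (mod 595); multiply by 567: t ≡ -24381 (mod 595).
Smallest nonnegative: t = -24381 mod 595 = 14.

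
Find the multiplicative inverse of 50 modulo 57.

gcd(57, 50) = 1.
By Bézout, 50×(8) + 57×(-7) = 1.
So 50×8 ≡ 1 (mod 57), and 8 mod 57 = 8.

8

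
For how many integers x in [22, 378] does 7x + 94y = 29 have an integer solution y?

gcd(94, 7) = 1  (94 = 13·7 + 3, 7 = 2·3 + 1, 3 = 3·1).
Back-substituting, 7·(27) + 94·(-2) = 1.
Scale by 29: particular solution (783, -58); reduce x mod 94: (31, -2).
General solution: x = 31 + 94t, y = -2 - 7t for integer t.
22 ≤ 31 + 94t ≤ 378 gives t ∈ [0, 3], which is 4 values.

4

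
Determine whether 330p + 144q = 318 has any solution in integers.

yes

gcd(330, 144) = 6  (330 = 2·144 + 42, 144 = 3·42 + 18, 42 = 2·18 + 6, 18 = 3·6).
6 divides 318, so integer solutions exist.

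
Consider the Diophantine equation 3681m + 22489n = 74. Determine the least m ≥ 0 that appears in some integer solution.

gcd(22489, 3681) = 1  (22489 = 6×3681 + 403, 3681 = 9×403 + 54, 403 = 7×54 + 25, 54 = 2×25 + 4, 25 = 6×4 + 1, 4 = 4×1).
1 divides 74, so solutions exist.
Back-substituting, 3681×(-5413) + 22489×(886) = 1.
Scale by 74/1 = 74: (m₀, n₀) = (-400562, 65564).
General solution: m = -400562 + 22489t, n = 65564 - 3681t for integer t.
m ≥ 0: smallest is -400562 mod 22489 = 4240 (at t = 18), with n = -694.

4240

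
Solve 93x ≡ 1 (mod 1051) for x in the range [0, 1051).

938

gcd(1051, 93) = 1  (1051 = 11·93 + 28, 93 = 3·28 + 9, 28 = 3·9 + 1, 9 = 9·1).
Back-substituting, 93·(-113) + 1051·(10) = 1.
So 93·-113 ≡ 1 (mod 1051), and -113 mod 1051 = 938.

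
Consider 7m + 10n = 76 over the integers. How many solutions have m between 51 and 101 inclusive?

gcd(10, 7) = 1  (10 = 1·7 + 3, 7 = 2·3 + 1, 3 = 3·1).
Back-substituting, 7·(3) + 10·(-2) = 1.
Scale by 76: particular solution (228, -152); reduce m mod 10: (8, 2).
General solution: m = 8 + 10t, n = 2 - 7t for integer t.
51 ≤ 8 + 10t ≤ 101 gives t ∈ [5, 9], which is 5 values.

5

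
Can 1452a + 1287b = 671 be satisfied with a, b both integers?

no

gcd(1452, 1287) = 33.
33 does not divide 671 (remainder 11), so no integer solutions.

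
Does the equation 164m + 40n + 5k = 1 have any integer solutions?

gcd(164, 40):
  164 = 4×40 + 4
  40 = 10×4
so gcd(164, 40) = 4.
gcd(4, 5) = 1.
1 divides 1, so integer solutions exist.

yes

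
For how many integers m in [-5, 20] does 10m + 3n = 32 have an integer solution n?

gcd(10, 3):
  10 = 3×3 + 1
  3 = 3×1
so gcd(10, 3) = 1.
Back-substitute for Bézout coefficients:
  1 = 10 - 3×3
  ... = 10×(1) + 3×(-3)
Scale by 32: particular solution (32, -96); reduce m mod 3: (2, 4).
General solution: m = 2 + 3t, n = 4 - 10t for integer t.
-5 ≤ 2 + 3t ≤ 20 gives t ∈ [-2, 6], which is 9 values.

9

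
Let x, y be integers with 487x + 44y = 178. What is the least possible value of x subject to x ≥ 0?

30

gcd(487, 44) = 1  (487 = 11×44 + 3, 44 = 14×3 + 2, 3 = 1×2 + 1, 2 = 2×1).
1 divides 178, so solutions exist.
Back-substituting, 487×(15) + 44×(-166) = 1.
Scale by 178/1 = 178: (x₀, y₀) = (2670, -29548).
General solution: x = 2670 + 44t, y = -29548 - 487t for integer t.
x ≥ 0: smallest is 2670 mod 44 = 30 (at t = -60), with y = -328.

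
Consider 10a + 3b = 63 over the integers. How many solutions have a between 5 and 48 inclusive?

gcd(10, 3) = 1  (10 = 3×3 + 1, 3 = 3×1).
Back-substituting, 10×(1) + 3×(-3) = 1.
Scale by 63: particular solution (63, -189); reduce a mod 3: (0, 21).
General solution: a = 0 + 3t, b = 21 - 10t for integer t.
5 ≤ 0 + 3t ≤ 48 gives t ∈ [2, 16], which is 15 values.

15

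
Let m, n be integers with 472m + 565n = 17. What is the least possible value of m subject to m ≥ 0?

gcd(565, 472):
  565 = 1*472 + 93
  472 = 5*93 + 7
  93 = 13*7 + 2
  7 = 3*2 + 1
  2 = 2*1
so gcd(565, 472) = 1.
1 divides 17, so solutions exist.
Back-substitute for Bézout coefficients:
  1 = 7 - 3*2
  ... = 472*(243) + 565*(-203)
Scale by 17/1 = 17: (m₀, n₀) = (4131, -3451).
General solution: m = 4131 + 565t, n = -3451 - 472t for integer t.
m ≥ 0: smallest is 4131 mod 565 = 176 (at t = -7), with n = -147.

176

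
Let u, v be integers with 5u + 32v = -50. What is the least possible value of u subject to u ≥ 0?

gcd(32, 5) = 1.
1 divides -50, so solutions exist.
By Bézout, 5×(13) + 32×(-2) = 1.
Scale by -50/1 = -50: (u₀, v₀) = (-650, 100).
General solution: u = -650 + 32t, v = 100 - 5t for integer t.
u ≥ 0: smallest is -650 mod 32 = 22 (at t = 21), with v = -5.

22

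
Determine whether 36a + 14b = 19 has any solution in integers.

no

gcd(36, 14):
  36 = 2·14 + 8
  14 = 1·8 + 6
  8 = 1·6 + 2
  6 = 3·2
so gcd(36, 14) = 2.
2 does not divide 19 (remainder 1), so no integer solutions.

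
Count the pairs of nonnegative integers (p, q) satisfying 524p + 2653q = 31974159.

gcd(2653, 524):
  2653 = 5·524 + 33
  524 = 15·33 + 29
  33 = 1·29 + 4
  29 = 7·4 + 1
  4 = 4·1
so gcd(2653, 524) = 1.
Back-substitute for Bézout coefficients:
  1 = 29 - 7·4
  ... = 524·(643) + 2653·(-127)
Scale by 31974159: one solution is (20559384237, -4060718193). Reduce p mod 2653: (532, 11947).
General: p = 532 + 2653t, q = 11947 - 524t.
p ≥ 0 ⇒ t ≥ 0; q ≥ 0 ⇒ t ≤ 22. So t ∈ [0, 22]: 23 solutions.

23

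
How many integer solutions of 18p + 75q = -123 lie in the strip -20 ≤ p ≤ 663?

27

gcd(75, 18):
  75 = 4*18 + 3
  18 = 6*3
so gcd(75, 18) = 3.
Back-substitute for Bézout coefficients:
  3 = 75 - 4*18
  ... = 18*(-4) + 75*(1)
Scale by -41: particular solution (164, -41); reduce p mod 25: (14, -5).
General solution: p = 14 + 25t, q = -5 - 6t for integer t.
-20 ≤ 14 + 25t ≤ 663 gives t ∈ [-1, 25], which is 27 values.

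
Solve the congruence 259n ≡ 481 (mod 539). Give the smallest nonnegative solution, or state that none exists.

gcd(539, 259) = 7.
7 does not divide 481, so the congruence has no solution.

no solution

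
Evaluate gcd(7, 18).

1

gcd(18, 7) = 1  (18 = 2×7 + 4, 7 = 1×4 + 3, 4 = 1×3 + 1, 3 = 3×1).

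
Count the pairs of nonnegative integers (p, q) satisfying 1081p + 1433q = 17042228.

11

gcd(1433, 1081):
  1433 = 1·1081 + 352
  1081 = 3·352 + 25
  352 = 14·25 + 2
  25 = 12·2 + 1
  2 = 2·1
so gcd(1433, 1081) = 1.
Back-substitute for Bézout coefficients:
  1 = 25 - 12·2
  ... = 1081·(688) + 1433·(-519)
Scale by 17042228: one solution is (11725052864, -8844916332). Reduce p mod 1433: (388, 11600).
General: p = 388 + 1433t, q = 11600 - 1081t.
p ≥ 0 ⇒ t ≥ 0; q ≥ 0 ⇒ t ≤ 10. So t ∈ [0, 10]: 11 solutions.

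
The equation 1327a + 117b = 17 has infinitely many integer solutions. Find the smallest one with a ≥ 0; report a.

gcd(1327, 117):
  1327 = 11·117 + 40
  117 = 2·40 + 37
  40 = 1·37 + 3
  37 = 12·3 + 1
  3 = 3·1
so gcd(1327, 117) = 1.
1 divides 17, so solutions exist.
Back-substitute for Bézout coefficients:
  1 = 37 - 12·3
  ... = 1327·(-38) + 117·(431)
Scale by 17/1 = 17: (a₀, b₀) = (-646, 7327).
General solution: a = -646 + 117t, b = 7327 - 1327t for integer t.
a ≥ 0: smallest is -646 mod 117 = 56 (at t = 6), with b = -635.

56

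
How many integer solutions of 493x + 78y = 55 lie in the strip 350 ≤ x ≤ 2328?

gcd(493, 78) = 1.
By Bézout, 493×(25) + 78×(-158) = 1.
Particular solution: (49, -309).
General solution: x = 49 + 78t, y = -309 - 493t for integer t.
350 ≤ 49 + 78t ≤ 2328 gives t ∈ [4, 29], which is 26 values.

26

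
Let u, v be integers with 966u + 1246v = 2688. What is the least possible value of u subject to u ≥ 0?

26

gcd(1246, 966) = 14  (1246 = 1*966 + 280, 966 = 3*280 + 126, 280 = 2*126 + 28, 126 = 4*28 + 14, 28 = 2*14).
14 divides 2688, so solutions exist.
Back-substituting, 966*(40) + 1246*(-31) = 14.
Scale by 2688/14 = 192: (u₀, v₀) = (7680, -5952).
General solution: u = 7680 + 89t, v = -5952 - 69t for integer t.
u ≥ 0: smallest is 7680 mod 89 = 26 (at t = -86), with v = -18.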